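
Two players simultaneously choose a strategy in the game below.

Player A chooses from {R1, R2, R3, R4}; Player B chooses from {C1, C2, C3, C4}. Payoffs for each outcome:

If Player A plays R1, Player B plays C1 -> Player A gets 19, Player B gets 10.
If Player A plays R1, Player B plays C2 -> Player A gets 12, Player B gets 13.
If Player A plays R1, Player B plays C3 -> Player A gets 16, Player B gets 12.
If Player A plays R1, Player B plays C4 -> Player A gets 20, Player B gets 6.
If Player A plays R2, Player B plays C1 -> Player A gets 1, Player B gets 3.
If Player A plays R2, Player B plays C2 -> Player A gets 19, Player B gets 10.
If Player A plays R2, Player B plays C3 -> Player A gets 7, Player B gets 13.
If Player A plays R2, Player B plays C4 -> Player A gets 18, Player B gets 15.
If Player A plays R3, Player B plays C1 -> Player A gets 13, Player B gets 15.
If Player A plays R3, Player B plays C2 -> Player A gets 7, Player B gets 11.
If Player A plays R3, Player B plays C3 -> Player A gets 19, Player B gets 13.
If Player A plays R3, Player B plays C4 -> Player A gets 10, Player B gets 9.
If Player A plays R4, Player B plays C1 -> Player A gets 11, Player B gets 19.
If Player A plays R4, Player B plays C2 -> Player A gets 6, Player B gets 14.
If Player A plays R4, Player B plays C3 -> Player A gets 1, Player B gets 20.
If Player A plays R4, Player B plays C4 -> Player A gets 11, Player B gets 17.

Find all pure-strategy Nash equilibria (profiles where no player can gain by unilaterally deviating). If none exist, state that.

none

(R1, C1): Player B can switch to C2 (10 → 13). Not NE.
(R1, C2): Player A can switch to R2 (12 → 19). Not NE.
(R1, C3): Player A can switch to R3 (16 → 19). Not NE.
(R1, C4): Player B can switch to C1 (6 → 10). Not NE.
(R2, C1): Player A can switch to R1 (1 → 19). Not NE.
(R2, C2): Player B can switch to C3 (10 → 13). Not NE.
(The remaining 10 profiles each have a profitable deviation by the same check.)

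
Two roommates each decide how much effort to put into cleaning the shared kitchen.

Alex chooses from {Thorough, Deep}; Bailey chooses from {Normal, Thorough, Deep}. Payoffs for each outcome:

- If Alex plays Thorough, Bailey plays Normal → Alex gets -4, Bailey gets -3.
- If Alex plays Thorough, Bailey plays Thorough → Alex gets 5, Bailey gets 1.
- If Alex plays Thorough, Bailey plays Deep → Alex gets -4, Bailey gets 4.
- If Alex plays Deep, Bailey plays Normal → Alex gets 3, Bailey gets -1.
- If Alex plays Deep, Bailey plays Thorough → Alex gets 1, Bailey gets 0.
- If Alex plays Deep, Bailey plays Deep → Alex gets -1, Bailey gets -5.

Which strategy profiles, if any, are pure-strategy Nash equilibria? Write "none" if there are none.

none

(Thorough, Normal): Alex can switch to Deep (-4 → 3). Not NE.
(Thorough, Thorough): Bailey can switch to Deep (1 → 4). Not NE.
(Thorough, Deep): Alex can switch to Deep (-4 → -1). Not NE.
(Deep, Normal): Bailey can switch to Thorough (-1 → 0). Not NE.
(Deep, Thorough): Alex can switch to Thorough (1 → 5). Not NE.
(Deep, Deep): Bailey can switch to Normal (-5 → -1). Not NE.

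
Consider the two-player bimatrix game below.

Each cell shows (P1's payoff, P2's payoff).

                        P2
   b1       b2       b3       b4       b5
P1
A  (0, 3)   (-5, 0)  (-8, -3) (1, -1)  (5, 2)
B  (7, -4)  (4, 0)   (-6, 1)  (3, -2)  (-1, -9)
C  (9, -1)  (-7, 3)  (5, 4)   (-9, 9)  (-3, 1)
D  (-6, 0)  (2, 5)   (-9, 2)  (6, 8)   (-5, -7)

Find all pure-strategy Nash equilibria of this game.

(D, b4)

P1 against b1: payoffs 0, 7, 9, -6 → best response C.
P1 against b2: payoffs -5, 4, -7, 2 → best response B.
P1 against b3: payoffs -8, -6, 5, -9 → best response C.
P1 against b4: payoffs 1, 3, -9, 6 → best response D.
P1 against b5: payoffs 5, -1, -3, -5 → best response A.
P2 against A: payoffs 3, 0, -3, -1, 2 → best response b1.
P2 against B: payoffs -4, 0, 1, -2, -9 → best response b3.
P2 against C: payoffs -1, 3, 4, 9, 1 → best response b4.
P2 against D: payoffs 0, 5, 2, 8, -7 → best response b4.
Mutual best responses: (D, b4).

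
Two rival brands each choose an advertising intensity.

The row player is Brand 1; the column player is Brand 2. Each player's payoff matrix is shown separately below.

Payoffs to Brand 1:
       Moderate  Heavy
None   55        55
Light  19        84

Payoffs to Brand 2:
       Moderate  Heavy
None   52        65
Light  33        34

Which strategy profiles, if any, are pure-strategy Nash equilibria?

(None, Moderate): Brand 2 can switch to Heavy (52 → 65). Not NE.
(None, Heavy): Brand 1 can switch to Light (55 → 84). Not NE.
(Light, Moderate): Brand 1 can switch to None (19 → 55). Not NE.
(Light, Heavy): Brand 1 gets 84, best alternative 55; Brand 2 gets 34, best alternative 33. No profitable deviation — NE.

The unique pure-strategy Nash equilibrium is (Light, Heavy).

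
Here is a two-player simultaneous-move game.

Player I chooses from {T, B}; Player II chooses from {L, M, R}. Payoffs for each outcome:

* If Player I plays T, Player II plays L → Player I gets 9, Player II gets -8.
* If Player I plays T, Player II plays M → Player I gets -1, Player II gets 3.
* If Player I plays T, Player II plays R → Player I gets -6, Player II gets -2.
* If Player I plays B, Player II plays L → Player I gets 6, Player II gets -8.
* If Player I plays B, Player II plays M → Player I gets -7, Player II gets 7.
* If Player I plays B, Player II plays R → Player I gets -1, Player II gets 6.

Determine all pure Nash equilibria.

Player I against L: payoffs 9, 6 → best response T.
Player I against M: payoffs -1, -7 → best response T.
Player I against R: payoffs -6, -1 → best response B.
Player II against T: payoffs -8, 3, -2 → best response M.
Player II against B: payoffs -8, 7, 6 → best response M.
Mutual best responses: (T, M).

Pure NE: (T, M)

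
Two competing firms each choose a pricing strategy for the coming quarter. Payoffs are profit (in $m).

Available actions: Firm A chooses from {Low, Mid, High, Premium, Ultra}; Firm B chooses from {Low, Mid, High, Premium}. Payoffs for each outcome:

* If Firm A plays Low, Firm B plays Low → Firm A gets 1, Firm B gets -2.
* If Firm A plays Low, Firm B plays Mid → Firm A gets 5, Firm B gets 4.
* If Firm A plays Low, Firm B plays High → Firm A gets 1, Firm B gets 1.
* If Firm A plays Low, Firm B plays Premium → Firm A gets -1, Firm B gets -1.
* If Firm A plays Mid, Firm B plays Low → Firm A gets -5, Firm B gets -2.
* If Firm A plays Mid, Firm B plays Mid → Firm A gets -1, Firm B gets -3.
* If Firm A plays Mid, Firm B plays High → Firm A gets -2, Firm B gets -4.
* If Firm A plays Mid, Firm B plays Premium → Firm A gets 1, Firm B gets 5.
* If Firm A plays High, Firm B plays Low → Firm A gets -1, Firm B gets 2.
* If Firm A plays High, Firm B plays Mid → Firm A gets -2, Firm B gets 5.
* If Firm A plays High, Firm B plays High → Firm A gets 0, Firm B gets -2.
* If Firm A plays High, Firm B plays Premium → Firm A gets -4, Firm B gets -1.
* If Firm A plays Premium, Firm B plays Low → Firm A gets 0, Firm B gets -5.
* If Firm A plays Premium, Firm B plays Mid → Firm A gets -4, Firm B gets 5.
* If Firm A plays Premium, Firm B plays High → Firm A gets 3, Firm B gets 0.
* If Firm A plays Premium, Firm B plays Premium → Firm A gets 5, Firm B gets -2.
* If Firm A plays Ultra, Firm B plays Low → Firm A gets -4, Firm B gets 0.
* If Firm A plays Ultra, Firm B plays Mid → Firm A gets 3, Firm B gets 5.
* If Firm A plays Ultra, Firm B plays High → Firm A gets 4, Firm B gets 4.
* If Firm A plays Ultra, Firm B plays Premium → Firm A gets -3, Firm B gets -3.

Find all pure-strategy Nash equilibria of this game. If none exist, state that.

Firm A against Low: payoffs 1, -5, -1, 0, -4 → best response Low.
Firm A against Mid: payoffs 5, -1, -2, -4, 3 → best response Low.
Firm A against High: payoffs 1, -2, 0, 3, 4 → best response Ultra.
Firm A against Premium: payoffs -1, 1, -4, 5, -3 → best response Premium.
Firm B against Low: payoffs -2, 4, 1, -1 → best response Mid.
Firm B against Mid: payoffs -2, -3, -4, 5 → best response Premium.
Firm B against High: payoffs 2, 5, -2, -1 → best response Mid.
Firm B against Premium: payoffs -5, 5, 0, -2 → best response Mid.
Firm B against Ultra: payoffs 0, 5, 4, -3 → best response Mid.
Mutual best responses: (Low, Mid).

(Low, Mid)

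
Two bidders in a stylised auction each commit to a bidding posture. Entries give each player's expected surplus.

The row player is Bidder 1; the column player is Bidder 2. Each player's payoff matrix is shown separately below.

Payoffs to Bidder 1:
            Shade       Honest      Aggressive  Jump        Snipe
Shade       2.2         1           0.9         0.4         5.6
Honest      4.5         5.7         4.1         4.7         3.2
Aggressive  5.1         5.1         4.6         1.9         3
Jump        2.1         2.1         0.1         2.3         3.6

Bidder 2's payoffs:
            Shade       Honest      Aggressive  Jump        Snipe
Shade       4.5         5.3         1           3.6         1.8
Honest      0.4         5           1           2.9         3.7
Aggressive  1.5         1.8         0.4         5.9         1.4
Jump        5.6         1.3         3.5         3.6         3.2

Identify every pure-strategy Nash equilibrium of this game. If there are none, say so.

(Shade, Shade): Bidder 1 can switch to Honest (2.2 → 4.5). Not NE.
(Shade, Honest): Bidder 1 can switch to Honest (1 → 5.7). Not NE.
(Shade, Aggressive): Bidder 1 can switch to Honest (0.9 → 4.1). Not NE.
(Shade, Jump): Bidder 1 can switch to Honest (0.4 → 4.7). Not NE.
(Shade, Snipe): Bidder 2 can switch to Shade (1.8 → 4.5). Not NE.
(Honest, Shade): Bidder 1 can switch to Aggressive (4.5 → 5.1). Not NE.
(Honest, Honest): Bidder 1 gets 5.7, best alternative 5.1; Bidder 2 gets 5, best alternative 3.7. No profitable deviation — NE.
(Honest, Aggressive): Bidder 1 can switch to Aggressive (4.1 → 4.6). Not NE.
(Honest, Jump): Bidder 2 can switch to Honest (2.9 → 5). Not NE.
(The remaining 11 profiles each have a profitable deviation by the same check.)

Pure NE: (Honest, Honest)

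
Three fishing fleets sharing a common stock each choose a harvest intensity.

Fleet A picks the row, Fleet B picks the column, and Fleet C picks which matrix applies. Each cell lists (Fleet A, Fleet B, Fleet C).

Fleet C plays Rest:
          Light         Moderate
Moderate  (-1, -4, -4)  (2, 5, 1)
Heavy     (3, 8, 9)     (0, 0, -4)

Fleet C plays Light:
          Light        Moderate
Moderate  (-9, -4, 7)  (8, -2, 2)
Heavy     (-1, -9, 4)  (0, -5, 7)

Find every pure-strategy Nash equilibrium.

(Moderate, Light, Rest): Fleet A can switch to Heavy (-1 → 3). Not NE.
(Moderate, Light, Light): Fleet A can switch to Heavy (-9 → -1). Not NE.
(Moderate, Moderate, Rest): Fleet C can switch to Light (1 → 2). Not NE.
(Moderate, Moderate, Light): Fleet A gets 8, best alternative 0; Fleet B gets -2, best alternative -4; Fleet C gets 2, best alternative 1. No profitable deviation — NE.
(Heavy, Light, Rest): Fleet A gets 3, best alternative -1; Fleet B gets 8, best alternative 0; Fleet C gets 9, best alternative 4. No profitable deviation — NE.
(Heavy, Light, Light): Fleet B can switch to Moderate (-9 → -5). Not NE.
(Heavy, Moderate, Rest): Fleet A can switch to Moderate (0 → 2). Not NE.
(Heavy, Moderate, Light): Fleet A can switch to Moderate (0 → 8). Not NE.

The pure Nash equilibria are (Moderate, Moderate, Light), (Heavy, Light, Rest).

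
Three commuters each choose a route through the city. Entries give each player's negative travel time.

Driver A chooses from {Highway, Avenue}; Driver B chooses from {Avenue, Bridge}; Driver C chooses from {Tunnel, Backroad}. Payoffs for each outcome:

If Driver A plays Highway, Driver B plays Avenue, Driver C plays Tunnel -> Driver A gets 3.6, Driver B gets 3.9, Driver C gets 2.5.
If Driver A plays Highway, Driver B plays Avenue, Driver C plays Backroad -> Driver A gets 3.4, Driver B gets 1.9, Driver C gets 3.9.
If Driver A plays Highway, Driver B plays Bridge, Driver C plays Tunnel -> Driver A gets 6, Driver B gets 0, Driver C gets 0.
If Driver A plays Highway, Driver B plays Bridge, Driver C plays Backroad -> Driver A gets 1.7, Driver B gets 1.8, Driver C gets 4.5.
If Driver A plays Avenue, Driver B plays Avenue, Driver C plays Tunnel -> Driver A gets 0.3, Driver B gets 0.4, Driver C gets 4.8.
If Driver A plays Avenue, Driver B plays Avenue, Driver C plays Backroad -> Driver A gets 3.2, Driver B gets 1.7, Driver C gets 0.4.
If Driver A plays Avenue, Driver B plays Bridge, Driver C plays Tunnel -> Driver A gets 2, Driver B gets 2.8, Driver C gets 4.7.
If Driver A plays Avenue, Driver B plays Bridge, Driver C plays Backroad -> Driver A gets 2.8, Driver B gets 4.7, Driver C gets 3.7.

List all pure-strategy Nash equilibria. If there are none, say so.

Driver A against (Avenue, Tunnel): payoffs 3.6, 0.3 → best response Highway.
Driver A against (Avenue, Backroad): payoffs 3.4, 3.2 → best response Highway.
Driver A against (Bridge, Tunnel): payoffs 6, 2 → best response Highway.
Driver A against (Bridge, Backroad): payoffs 1.7, 2.8 → best response Avenue.
Driver B against (Highway, Tunnel): payoffs 3.9, 0 → best response Avenue.
Driver B against (Highway, Backroad): payoffs 1.9, 1.8 → best response Avenue.
Driver B against (Avenue, Tunnel): payoffs 0.4, 2.8 → best response Bridge.
Driver B against (Avenue, Backroad): payoffs 1.7, 4.7 → best response Bridge.
Driver C against (Highway, Avenue): payoffs 2.5, 3.9 → best response Backroad.
Driver C against (Highway, Bridge): payoffs 0, 4.5 → best response Backroad.
Driver C against (Avenue, Avenue): payoffs 4.8, 0.4 → best response Tunnel.
Driver C against (Avenue, Bridge): payoffs 4.7, 3.7 → best response Tunnel.
Mutual best responses: (Highway, Avenue, Backroad).

The unique pure-strategy Nash equilibrium is (Highway, Avenue, Backroad).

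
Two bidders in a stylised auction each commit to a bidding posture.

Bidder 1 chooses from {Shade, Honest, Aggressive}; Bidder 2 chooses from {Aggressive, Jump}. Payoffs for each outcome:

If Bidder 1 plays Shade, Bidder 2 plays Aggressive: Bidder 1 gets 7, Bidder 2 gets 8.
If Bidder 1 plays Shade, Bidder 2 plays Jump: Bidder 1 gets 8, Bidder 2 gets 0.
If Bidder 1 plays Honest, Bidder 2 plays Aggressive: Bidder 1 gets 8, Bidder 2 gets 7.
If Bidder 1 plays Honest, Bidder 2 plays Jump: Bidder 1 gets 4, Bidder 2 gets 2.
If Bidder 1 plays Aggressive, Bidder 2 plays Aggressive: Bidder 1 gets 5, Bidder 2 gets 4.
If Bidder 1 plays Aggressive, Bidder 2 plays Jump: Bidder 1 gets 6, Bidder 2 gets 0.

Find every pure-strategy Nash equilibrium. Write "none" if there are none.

Bidder 1 against Aggressive: payoffs 7, 8, 5 → best response Honest.
Bidder 1 against Jump: payoffs 8, 4, 6 → best response Shade.
Bidder 2 against Shade: payoffs 8, 0 → best response Aggressive.
Bidder 2 against Honest: payoffs 7, 2 → best response Aggressive.
Bidder 2 against Aggressive: payoffs 4, 0 → best response Aggressive.
Mutual best responses: (Honest, Aggressive).

The unique pure-strategy Nash equilibrium is (Honest, Aggressive).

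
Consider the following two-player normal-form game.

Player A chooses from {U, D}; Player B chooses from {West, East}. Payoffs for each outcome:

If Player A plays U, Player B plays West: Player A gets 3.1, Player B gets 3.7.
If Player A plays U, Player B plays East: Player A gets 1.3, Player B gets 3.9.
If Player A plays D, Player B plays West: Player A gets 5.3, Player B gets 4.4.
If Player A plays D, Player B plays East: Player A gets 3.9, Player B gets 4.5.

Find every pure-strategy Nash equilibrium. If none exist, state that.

For each player, find the best response to each opponent profile; mutual best responses are the pure NE.
Player A against West: payoffs 3.1, 5.3 → best response D.
Player A against East: payoffs 1.3, 3.9 → best response D.
Player B against U: payoffs 3.7, 3.9 → best response East.
Player B against D: payoffs 4.4, 4.5 → best response East.
Mutual best responses: (D, East).

The unique pure-strategy Nash equilibrium is (D, East).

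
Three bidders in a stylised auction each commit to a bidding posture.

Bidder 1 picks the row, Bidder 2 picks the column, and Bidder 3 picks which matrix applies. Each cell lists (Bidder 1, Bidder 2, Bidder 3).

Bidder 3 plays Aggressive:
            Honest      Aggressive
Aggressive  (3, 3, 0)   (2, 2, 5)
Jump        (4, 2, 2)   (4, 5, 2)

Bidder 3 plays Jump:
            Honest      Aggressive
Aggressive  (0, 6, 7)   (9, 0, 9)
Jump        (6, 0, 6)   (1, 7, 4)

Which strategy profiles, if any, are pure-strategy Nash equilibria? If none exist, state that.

Bidder 1 against (Honest, Aggressive): payoffs 3, 4 → best response Jump.
Bidder 1 against (Honest, Jump): payoffs 0, 6 → best response Jump.
Bidder 1 against (Aggressive, Aggressive): payoffs 2, 4 → best response Jump.
Bidder 1 against (Aggressive, Jump): payoffs 9, 1 → best response Aggressive.
Bidder 2 against (Aggressive, Aggressive): payoffs 3, 2 → best response Honest.
Bidder 2 against (Aggressive, Jump): payoffs 6, 0 → best response Honest.
Bidder 2 against (Jump, Aggressive): payoffs 2, 5 → best response Aggressive.
Bidder 2 against (Jump, Jump): payoffs 0, 7 → best response Aggressive.
Bidder 3 against (Aggressive, Honest): payoffs 0, 7 → best response Jump.
Bidder 3 against (Aggressive, Aggressive): payoffs 5, 9 → best response Jump.
Bidder 3 against (Jump, Honest): payoffs 2, 6 → best response Jump.
Bidder 3 against (Jump, Aggressive): payoffs 2, 4 → best response Jump.
No profile is a mutual best response for all players.

This game has no pure Nash equilibrium.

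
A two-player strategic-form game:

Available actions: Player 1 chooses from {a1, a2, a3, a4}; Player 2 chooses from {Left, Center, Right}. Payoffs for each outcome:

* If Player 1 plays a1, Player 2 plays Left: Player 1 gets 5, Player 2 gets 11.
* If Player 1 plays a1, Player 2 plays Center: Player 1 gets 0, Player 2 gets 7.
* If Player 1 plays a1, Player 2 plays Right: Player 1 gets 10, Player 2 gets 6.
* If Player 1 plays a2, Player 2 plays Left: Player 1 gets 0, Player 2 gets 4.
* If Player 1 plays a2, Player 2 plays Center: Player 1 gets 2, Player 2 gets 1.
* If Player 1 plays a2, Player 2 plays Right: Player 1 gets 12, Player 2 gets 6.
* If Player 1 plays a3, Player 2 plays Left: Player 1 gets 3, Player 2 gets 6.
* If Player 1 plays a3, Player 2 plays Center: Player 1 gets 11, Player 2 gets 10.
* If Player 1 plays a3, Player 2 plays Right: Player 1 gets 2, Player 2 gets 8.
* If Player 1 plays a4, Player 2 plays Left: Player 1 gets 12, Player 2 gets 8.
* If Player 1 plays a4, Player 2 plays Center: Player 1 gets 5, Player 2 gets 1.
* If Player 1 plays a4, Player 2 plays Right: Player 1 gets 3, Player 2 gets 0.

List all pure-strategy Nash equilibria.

(a2, Right) and (a3, Center) and (a4, Left)

(a1, Left): Player 1 can switch to a4 (5 → 12). Not NE.
(a1, Center): Player 1 can switch to a2 (0 → 2). Not NE.
(a1, Right): Player 1 can switch to a2 (10 → 12). Not NE.
(a2, Left): Player 1 can switch to a1 (0 → 5). Not NE.
(a2, Center): Player 1 can switch to a3 (2 → 11). Not NE.
(a2, Right): Player 1 gets 12, best alternative 10; Player 2 gets 6, best alternative 4. No profitable deviation — NE.
(a3, Left): Player 1 can switch to a1 (3 → 5). Not NE.
(a3, Center): Player 1 gets 11, best alternative 5; Player 2 gets 10, best alternative 8. No profitable deviation — NE.
(a3, Right): Player 1 can switch to a1 (2 → 10). Not NE.
(a4, Left): Player 1 gets 12, best alternative 5; Player 2 gets 8, best alternative 1. No profitable deviation — NE.
(a4, Center): Player 1 can switch to a3 (5 → 11). Not NE.
(a4, Right): Player 1 can switch to a1 (3 → 10). Not NE.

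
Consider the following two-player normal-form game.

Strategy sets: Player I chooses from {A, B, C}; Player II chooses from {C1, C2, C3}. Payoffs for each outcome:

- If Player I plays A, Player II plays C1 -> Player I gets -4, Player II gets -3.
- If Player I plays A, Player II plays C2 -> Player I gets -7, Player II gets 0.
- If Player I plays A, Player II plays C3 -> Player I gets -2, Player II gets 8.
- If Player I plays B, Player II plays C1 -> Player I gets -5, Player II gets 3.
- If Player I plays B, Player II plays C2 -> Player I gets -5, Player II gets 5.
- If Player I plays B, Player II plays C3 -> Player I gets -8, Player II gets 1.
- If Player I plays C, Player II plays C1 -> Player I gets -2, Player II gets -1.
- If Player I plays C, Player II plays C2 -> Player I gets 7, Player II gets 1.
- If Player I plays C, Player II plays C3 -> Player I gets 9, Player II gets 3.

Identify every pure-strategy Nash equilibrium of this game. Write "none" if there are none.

(C, C3)

Player I against C1: payoffs -4, -5, -2 → best response C.
Player I against C2: payoffs -7, -5, 7 → best response C.
Player I against C3: payoffs -2, -8, 9 → best response C.
Player II against A: payoffs -3, 0, 8 → best response C3.
Player II against B: payoffs 3, 5, 1 → best response C2.
Player II against C: payoffs -1, 1, 3 → best response C3.
Mutual best responses: (C, C3).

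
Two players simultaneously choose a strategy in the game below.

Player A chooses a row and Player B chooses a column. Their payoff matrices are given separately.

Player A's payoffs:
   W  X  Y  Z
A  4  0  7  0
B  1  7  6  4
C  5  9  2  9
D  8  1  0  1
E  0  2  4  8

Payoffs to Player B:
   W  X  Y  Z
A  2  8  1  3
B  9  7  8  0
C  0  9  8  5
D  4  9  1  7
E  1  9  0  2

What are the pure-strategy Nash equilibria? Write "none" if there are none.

Pure NE: (C, X)

For each strategy profile, look for a profitable unilateral deviation.
(A, W): Player A can switch to C (4 → 5). Not NE.
(A, X): Player A can switch to B (0 → 7). Not NE.
(A, Y): Player B can switch to W (1 → 2). Not NE.
(A, Z): Player A can switch to B (0 → 4). Not NE.
(B, W): Player A can switch to A (1 → 4). Not NE.
(B, X): Player A can switch to C (7 → 9). Not NE.
(B, Y): Player A can switch to A (6 → 7). Not NE.
(B, Z): Player A can switch to C (4 → 9). Not NE.
(C, W): Player A can switch to D (5 → 8). Not NE.
(C, X): Player A gets 9, best alternative 7; Player B gets 9, best alternative 8. No profitable deviation — NE.
(C, Y): Player A can switch to A (2 → 7). Not NE.
(C, Z): Player B can switch to X (5 → 9). Not NE.
(D, W): Player B can switch to X (4 → 9). Not NE.
(The remaining 7 profiles each have a profitable deviation by the same check.)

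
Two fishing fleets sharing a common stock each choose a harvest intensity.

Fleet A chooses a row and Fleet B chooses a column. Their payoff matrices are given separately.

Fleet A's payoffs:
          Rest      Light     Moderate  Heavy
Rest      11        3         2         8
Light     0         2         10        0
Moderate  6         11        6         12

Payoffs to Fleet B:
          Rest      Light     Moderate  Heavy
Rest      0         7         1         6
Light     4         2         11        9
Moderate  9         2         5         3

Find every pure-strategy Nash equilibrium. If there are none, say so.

Mark each player's best response to every combination of opponents' strategies; a profile where every player is best-responding is a pure Nash equilibrium.
Fleet A against Rest: payoffs 11, 0, 6 → best response Rest.
Fleet A against Light: payoffs 3, 2, 11 → best response Moderate.
Fleet A against Moderate: payoffs 2, 10, 6 → best response Light.
Fleet A against Heavy: payoffs 8, 0, 12 → best response Moderate.
Fleet B against Rest: payoffs 0, 7, 1, 6 → best response Light.
Fleet B against Light: payoffs 4, 2, 11, 9 → best response Moderate.
Fleet B against Moderate: payoffs 9, 2, 5, 3 → best response Rest.
Mutual best responses: (Light, Moderate).

The unique pure-strategy Nash equilibrium is (Light, Moderate).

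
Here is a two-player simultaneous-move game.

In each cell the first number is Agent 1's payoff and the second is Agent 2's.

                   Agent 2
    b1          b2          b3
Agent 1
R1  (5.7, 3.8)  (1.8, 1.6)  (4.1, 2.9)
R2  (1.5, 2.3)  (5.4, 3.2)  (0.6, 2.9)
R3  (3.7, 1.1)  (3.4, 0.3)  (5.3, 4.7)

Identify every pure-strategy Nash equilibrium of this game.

(R1, b1): Agent 1 gets 5.7, best alternative 3.7; Agent 2 gets 3.8, best alternative 2.9. No profitable deviation — NE.
(R1, b2): Agent 1 can switch to R2 (1.8 → 5.4). Not NE.
(R1, b3): Agent 1 can switch to R3 (4.1 → 5.3). Not NE.
(R2, b1): Agent 1 can switch to R1 (1.5 → 5.7). Not NE.
(R2, b2): Agent 1 gets 5.4, best alternative 3.4; Agent 2 gets 3.2, best alternative 2.9. No profitable deviation — NE.
(R2, b3): Agent 1 can switch to R1 (0.6 → 4.1). Not NE.
(R3, b1): Agent 1 can switch to R1 (3.7 → 5.7). Not NE.
(R3, b2): Agent 1 can switch to R2 (3.4 → 5.4). Not NE.
(R3, b3): Agent 1 gets 5.3, best alternative 4.1; Agent 2 gets 4.7, best alternative 1.1. No profitable deviation — NE.

The pure Nash equilibria are (R1, b1) and (R2, b2) and (R3, b3).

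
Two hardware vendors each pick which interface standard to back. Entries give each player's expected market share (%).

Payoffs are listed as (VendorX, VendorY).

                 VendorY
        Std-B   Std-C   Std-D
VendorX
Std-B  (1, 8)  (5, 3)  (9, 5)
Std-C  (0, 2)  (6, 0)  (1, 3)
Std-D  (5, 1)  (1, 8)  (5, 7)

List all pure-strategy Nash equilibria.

No pure-strategy Nash equilibrium.

(Std-B, Std-B): VendorX can switch to Std-D (1 → 5). Not NE.
(Std-B, Std-C): VendorX can switch to Std-C (5 → 6). Not NE.
(Std-B, Std-D): VendorY can switch to Std-B (5 → 8). Not NE.
(Std-C, Std-B): VendorX can switch to Std-B (0 → 1). Not NE.
(Std-C, Std-C): VendorY can switch to Std-B (0 → 2). Not NE.
(Std-C, Std-D): VendorX can switch to Std-B (1 → 9). Not NE.
(Std-D, Std-B): VendorY can switch to Std-C (1 → 8). Not NE.
(Std-D, Std-C): VendorX can switch to Std-B (1 → 5). Not NE.
(Std-D, Std-D): VendorX can switch to Std-B (5 → 9). Not NE.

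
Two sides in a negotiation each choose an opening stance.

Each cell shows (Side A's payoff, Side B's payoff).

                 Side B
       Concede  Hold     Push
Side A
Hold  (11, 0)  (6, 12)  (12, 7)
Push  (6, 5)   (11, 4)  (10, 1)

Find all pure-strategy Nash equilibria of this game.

This game has no pure Nash equilibrium.

Side A against Concede: payoffs 11, 6 → best response Hold.
Side A against Hold: payoffs 6, 11 → best response Push.
Side A against Push: payoffs 12, 10 → best response Hold.
Side B against Hold: payoffs 0, 12, 7 → best response Hold.
Side B against Push: payoffs 5, 4, 1 → best response Concede.
No profile is a mutual best response for all players.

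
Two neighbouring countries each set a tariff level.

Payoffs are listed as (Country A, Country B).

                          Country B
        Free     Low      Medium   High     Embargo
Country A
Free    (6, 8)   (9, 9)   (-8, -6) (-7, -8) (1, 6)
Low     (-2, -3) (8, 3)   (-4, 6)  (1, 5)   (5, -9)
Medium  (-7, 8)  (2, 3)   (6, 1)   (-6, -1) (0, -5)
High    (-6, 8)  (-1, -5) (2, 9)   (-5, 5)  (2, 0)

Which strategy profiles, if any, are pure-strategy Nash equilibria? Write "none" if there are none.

For each strategy profile, look for a profitable unilateral deviation.
(Free, Free): Country B can switch to Low (8 → 9). Not NE.
(Free, Low): Country A gets 9, best alternative 8; Country B gets 9, best alternative 8. No profitable deviation — NE.
(Free, Medium): Country A can switch to Low (-8 → -4). Not NE.
(Free, High): Country A can switch to Low (-7 → 1). Not NE.
(Free, Embargo): Country A can switch to Low (1 → 5). Not NE.
(Low, Free): Country A can switch to Free (-2 → 6). Not NE.
(Low, Low): Country A can switch to Free (8 → 9). Not NE.
(Low, Medium): Country A can switch to Medium (-4 → 6). Not NE.
(Low, High): Country B can switch to Medium (5 → 6). Not NE.
(Low, Embargo): Country B can switch to Free (-9 → -3). Not NE.
(Medium, Free): Country A can switch to Free (-7 → 6). Not NE.
(Medium, Low): Country A can switch to Free (2 → 9). Not NE.
(Medium, Medium): Country B can switch to Free (1 → 8). Not NE.
(The remaining 7 profiles each have a profitable deviation by the same check.)

Pure NE: (Free, Low)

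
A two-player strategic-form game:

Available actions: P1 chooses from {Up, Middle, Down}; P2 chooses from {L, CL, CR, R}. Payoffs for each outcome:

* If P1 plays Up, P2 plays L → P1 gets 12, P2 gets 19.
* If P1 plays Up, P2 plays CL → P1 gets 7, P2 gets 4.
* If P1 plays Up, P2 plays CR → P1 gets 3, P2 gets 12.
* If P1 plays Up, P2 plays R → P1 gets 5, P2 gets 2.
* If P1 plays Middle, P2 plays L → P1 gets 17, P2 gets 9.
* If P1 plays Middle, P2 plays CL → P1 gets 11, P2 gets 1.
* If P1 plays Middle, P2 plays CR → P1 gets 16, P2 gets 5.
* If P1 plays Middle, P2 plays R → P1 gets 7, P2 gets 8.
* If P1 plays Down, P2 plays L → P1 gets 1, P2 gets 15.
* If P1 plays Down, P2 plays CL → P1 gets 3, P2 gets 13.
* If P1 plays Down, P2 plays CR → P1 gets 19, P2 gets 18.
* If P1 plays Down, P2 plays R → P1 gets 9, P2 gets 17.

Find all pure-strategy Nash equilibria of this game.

Pure-strategy Nash equilibria: (Middle, L), (Down, CR)

P1 against L: payoffs 12, 17, 1 → best response Middle.
P1 against CL: payoffs 7, 11, 3 → best response Middle.
P1 against CR: payoffs 3, 16, 19 → best response Down.
P1 against R: payoffs 5, 7, 9 → best response Down.
P2 against Up: payoffs 19, 4, 12, 2 → best response L.
P2 against Middle: payoffs 9, 1, 5, 8 → best response L.
P2 against Down: payoffs 15, 13, 18, 17 → best response CR.
Mutual best responses: (Middle, L); (Down, CR).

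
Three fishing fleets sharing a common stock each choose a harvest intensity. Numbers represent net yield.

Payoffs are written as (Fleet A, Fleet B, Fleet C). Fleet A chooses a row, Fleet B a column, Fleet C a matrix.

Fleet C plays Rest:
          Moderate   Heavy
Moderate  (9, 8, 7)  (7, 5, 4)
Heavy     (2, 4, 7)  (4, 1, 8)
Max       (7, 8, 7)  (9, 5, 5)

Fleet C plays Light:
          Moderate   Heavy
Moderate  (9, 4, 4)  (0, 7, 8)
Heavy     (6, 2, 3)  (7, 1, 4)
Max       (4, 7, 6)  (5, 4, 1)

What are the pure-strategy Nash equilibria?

Fleet A against (Moderate, Rest): payoffs 9, 2, 7 → best response Moderate.
Fleet A against (Moderate, Light): payoffs 9, 6, 4 → best response Moderate.
Fleet A against (Heavy, Rest): payoffs 7, 4, 9 → best response Max.
Fleet A against (Heavy, Light): payoffs 0, 7, 5 → best response Heavy.
Fleet B against (Moderate, Rest): payoffs 8, 5 → best response Moderate.
Fleet B against (Moderate, Light): payoffs 4, 7 → best response Heavy.
Fleet B against (Heavy, Rest): payoffs 4, 1 → best response Moderate.
Fleet B against (Heavy, Light): payoffs 2, 1 → best response Moderate.
Fleet B against (Max, Rest): payoffs 8, 5 → best response Moderate.
Fleet B against (Max, Light): payoffs 7, 4 → best response Moderate.
Fleet C against (Moderate, Moderate): payoffs 7, 4 → best response Rest.
Fleet C against (Moderate, Heavy): payoffs 4, 8 → best response Light.
Fleet C against (Heavy, Moderate): payoffs 7, 3 → best response Rest.
Fleet C against (Heavy, Heavy): payoffs 8, 4 → best response Rest.
Fleet C against (Max, Moderate): payoffs 7, 6 → best response Rest.
Fleet C against (Max, Heavy): payoffs 5, 1 → best response Rest.
Mutual best responses: (Moderate, Moderate, Rest).

(Moderate, Moderate, Rest)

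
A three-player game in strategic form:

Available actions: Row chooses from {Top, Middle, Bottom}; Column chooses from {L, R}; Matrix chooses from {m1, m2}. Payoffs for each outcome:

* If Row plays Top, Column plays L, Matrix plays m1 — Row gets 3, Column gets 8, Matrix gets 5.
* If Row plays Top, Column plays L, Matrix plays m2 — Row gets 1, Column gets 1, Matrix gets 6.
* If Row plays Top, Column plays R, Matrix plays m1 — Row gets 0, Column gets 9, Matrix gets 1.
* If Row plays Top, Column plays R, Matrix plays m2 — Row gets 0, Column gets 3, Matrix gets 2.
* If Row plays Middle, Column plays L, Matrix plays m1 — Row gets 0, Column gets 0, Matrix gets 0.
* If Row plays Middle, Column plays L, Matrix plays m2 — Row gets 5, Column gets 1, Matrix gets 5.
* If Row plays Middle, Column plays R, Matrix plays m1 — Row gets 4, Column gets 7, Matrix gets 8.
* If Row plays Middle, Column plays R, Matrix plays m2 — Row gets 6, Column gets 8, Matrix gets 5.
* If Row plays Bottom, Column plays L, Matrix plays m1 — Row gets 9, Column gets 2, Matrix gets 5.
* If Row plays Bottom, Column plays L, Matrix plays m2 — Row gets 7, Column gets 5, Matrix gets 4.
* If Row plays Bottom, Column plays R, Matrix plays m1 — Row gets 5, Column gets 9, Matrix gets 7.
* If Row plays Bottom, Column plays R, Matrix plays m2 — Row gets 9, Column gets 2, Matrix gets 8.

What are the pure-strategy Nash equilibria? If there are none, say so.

none

Row against (L, m1): payoffs 3, 0, 9 → best response Bottom.
Row against (L, m2): payoffs 1, 5, 7 → best response Bottom.
Row against (R, m1): payoffs 0, 4, 5 → best response Bottom.
Row against (R, m2): payoffs 0, 6, 9 → best response Bottom.
Column against (Top, m1): payoffs 8, 9 → best response R.
Column against (Top, m2): payoffs 1, 3 → best response R.
Column against (Middle, m1): payoffs 0, 7 → best response R.
Column against (Middle, m2): payoffs 1, 8 → best response R.
Column against (Bottom, m1): payoffs 2, 9 → best response R.
Column against (Bottom, m2): payoffs 5, 2 → best response L.
Matrix against (Top, L): payoffs 5, 6 → best response m2.
Matrix against (Top, R): payoffs 1, 2 → best response m2.
Matrix against (Middle, L): payoffs 0, 5 → best response m2.
Matrix against (Middle, R): payoffs 8, 5 → best response m1.
Matrix against (Bottom, L): payoffs 5, 4 → best response m1.
Matrix against (Bottom, R): payoffs 7, 8 → best response m2.
No profile is a mutual best response for all players.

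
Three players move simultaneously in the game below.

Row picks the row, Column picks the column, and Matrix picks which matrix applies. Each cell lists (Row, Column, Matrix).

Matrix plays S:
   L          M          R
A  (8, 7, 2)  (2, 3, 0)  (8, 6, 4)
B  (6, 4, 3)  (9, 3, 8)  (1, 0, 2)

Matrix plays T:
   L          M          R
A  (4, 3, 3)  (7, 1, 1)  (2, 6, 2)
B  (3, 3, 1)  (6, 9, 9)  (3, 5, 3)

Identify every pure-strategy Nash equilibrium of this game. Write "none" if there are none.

For each strategy profile, look for a profitable unilateral deviation.
(A, L, S): Matrix can switch to T (2 → 3). Not NE.
(A, L, T): Column can switch to R (3 → 6). Not NE.
(A, M, S): Row can switch to B (2 → 9). Not NE.
(A, M, T): Column can switch to L (1 → 3). Not NE.
(A, R, S): Column can switch to L (6 → 7). Not NE.
(A, R, T): Row can switch to B (2 → 3). Not NE.
(B, L, S): Row can switch to A (6 → 8). Not NE.
(B, L, T): Row can switch to A (3 → 4). Not NE.
(B, M, S): Column can switch to L (3 → 4). Not NE.
(B, M, T): Row can switch to A (6 → 7). Not NE.
(The remaining 2 profiles each have a profitable deviation by the same check.)

There is no pure-strategy Nash equilibrium.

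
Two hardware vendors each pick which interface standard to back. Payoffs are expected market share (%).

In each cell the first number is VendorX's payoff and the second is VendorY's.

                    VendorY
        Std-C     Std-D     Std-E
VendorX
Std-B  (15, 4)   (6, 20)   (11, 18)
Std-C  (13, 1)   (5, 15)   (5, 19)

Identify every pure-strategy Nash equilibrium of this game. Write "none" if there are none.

(Std-B, Std-D)

(Std-B, Std-C): VendorY can switch to Std-D (4 → 20). Not NE.
(Std-B, Std-D): VendorX gets 6, best alternative 5; VendorY gets 20, best alternative 18. No profitable deviation — NE.
(Std-B, Std-E): VendorY can switch to Std-D (18 → 20). Not NE.
(Std-C, Std-C): VendorX can switch to Std-B (13 → 15). Not NE.
(Std-C, Std-D): VendorX can switch to Std-B (5 → 6). Not NE.
(Std-C, Std-E): VendorX can switch to Std-B (5 → 11). Not NE.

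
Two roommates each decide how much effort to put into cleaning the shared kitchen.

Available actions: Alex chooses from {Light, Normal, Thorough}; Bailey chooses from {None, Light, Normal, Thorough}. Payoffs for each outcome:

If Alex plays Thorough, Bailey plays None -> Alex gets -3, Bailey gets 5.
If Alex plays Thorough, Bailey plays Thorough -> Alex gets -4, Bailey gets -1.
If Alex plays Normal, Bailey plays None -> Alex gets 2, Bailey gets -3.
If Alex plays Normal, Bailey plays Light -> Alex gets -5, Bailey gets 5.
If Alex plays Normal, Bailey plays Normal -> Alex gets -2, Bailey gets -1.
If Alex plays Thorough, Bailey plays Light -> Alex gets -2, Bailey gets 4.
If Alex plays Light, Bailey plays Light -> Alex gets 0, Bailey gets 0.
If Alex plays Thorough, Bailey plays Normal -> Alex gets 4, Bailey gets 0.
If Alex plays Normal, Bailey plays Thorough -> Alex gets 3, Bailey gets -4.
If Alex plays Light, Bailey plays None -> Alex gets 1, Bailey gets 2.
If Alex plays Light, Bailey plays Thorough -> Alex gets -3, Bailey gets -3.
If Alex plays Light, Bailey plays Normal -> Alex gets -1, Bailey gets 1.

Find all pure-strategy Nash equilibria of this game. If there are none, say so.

For each strategy profile, look for a profitable unilateral deviation.
(Light, None): Alex can switch to Normal (1 → 2). Not NE.
(Light, Light): Bailey can switch to None (0 → 2). Not NE.
(Light, Normal): Alex can switch to Thorough (-1 → 4). Not NE.
(Light, Thorough): Alex can switch to Normal (-3 → 3). Not NE.
(Normal, None): Bailey can switch to Light (-3 → 5). Not NE.
(Normal, Light): Alex can switch to Light (-5 → 0). Not NE.
(Normal, Normal): Alex can switch to Light (-2 → -1). Not NE.
(Normal, Thorough): Bailey can switch to None (-4 → -3). Not NE.
(The remaining 4 profiles each have a profitable deviation by the same check.)

There is no pure-strategy Nash equilibrium.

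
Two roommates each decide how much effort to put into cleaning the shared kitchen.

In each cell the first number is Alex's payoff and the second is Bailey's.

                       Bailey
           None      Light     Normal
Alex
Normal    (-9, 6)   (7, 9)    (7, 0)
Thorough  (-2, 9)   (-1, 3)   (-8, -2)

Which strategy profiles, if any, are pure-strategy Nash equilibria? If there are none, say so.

(Normal, None): Alex can switch to Thorough (-9 → -2). Not NE.
(Normal, Light): Alex gets 7, best alternative -1; Bailey gets 9, best alternative 6. No profitable deviation — NE.
(Normal, Normal): Bailey can switch to None (0 → 6). Not NE.
(Thorough, None): Alex gets -2, best alternative -9; Bailey gets 9, best alternative 3. No profitable deviation — NE.
(Thorough, Light): Alex can switch to Normal (-1 → 7). Not NE.
(Thorough, Normal): Alex can switch to Normal (-8 → 7). Not NE.

Pure-strategy Nash equilibria: (Normal, Light) and (Thorough, None)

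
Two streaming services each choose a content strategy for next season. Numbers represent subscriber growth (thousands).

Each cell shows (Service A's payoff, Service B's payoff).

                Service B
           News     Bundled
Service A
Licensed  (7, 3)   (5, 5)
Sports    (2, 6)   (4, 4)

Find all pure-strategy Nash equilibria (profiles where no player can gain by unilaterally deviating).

Service A against News: payoffs 7, 2 → best response Licensed.
Service A against Bundled: payoffs 5, 4 → best response Licensed.
Service B against Licensed: payoffs 3, 5 → best response Bundled.
Service B against Sports: payoffs 6, 4 → best response News.
Mutual best responses: (Licensed, Bundled).

Pure NE: (Licensed, Bundled)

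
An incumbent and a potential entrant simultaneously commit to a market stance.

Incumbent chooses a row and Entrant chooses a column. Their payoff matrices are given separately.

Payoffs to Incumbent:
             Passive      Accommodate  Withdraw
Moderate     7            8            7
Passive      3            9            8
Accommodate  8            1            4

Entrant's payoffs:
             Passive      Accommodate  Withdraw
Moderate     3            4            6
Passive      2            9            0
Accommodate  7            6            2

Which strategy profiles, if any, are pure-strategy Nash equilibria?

Incumbent against Passive: payoffs 7, 3, 8 → best response Accommodate.
Incumbent against Accommodate: payoffs 8, 9, 1 → best response Passive.
Incumbent against Withdraw: payoffs 7, 8, 4 → best response Passive.
Entrant against Moderate: payoffs 3, 4, 6 → best response Withdraw.
Entrant against Passive: payoffs 2, 9, 0 → best response Accommodate.
Entrant against Accommodate: payoffs 7, 6, 2 → best response Passive.
Mutual best responses: (Passive, Accommodate); (Accommodate, Passive).

The pure Nash equilibria are (Passive, Accommodate); (Accommodate, Passive).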